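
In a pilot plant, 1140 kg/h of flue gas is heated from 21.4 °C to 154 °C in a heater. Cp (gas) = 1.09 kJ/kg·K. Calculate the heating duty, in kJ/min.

Q = ṁ·Cp·ΔT = 1140 × 1.09 × (154 − 21.4) = 164770 kJ/h
Converting: 164770 / 3600 s = 45.769 kW
Heating duty = 2746.1 kJ/min

Q = 2750 kJ/min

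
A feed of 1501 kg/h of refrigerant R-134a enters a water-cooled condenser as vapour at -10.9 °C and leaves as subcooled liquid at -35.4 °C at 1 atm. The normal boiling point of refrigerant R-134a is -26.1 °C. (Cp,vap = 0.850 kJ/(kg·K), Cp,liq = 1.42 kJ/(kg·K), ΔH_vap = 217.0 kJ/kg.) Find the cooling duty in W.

vapour -10.9→-26.1 °C: -12.92 kJ/kg
condensation at -26.1 °C: -217 kJ/kg
liquid -26.1→-35.4 °C: -13.206 kJ/kg
Δh = -12.92 + -217 + -13.206 = -243.13 kJ/kg
Q = ṁ·Δh = 1501 kg/h × -243.13 kJ/kg = -364930 kJ/h
|Q| = 101.37 kW = 101370 W

Q_c = 101000 W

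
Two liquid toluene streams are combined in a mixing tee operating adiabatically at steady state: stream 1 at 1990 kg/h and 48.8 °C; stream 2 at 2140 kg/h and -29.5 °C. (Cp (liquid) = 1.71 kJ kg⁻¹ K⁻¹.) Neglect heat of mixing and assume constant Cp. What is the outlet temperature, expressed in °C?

T_out = 8.23 °C

Energy balance with Q = 0: Σ ṁᵢCp,ᵢ(T_out − Tᵢ) = 0
Σ ṁᵢCp,ᵢTᵢ = 1990×1.71×48.8 + 2140×1.71×-29.5 = 58109
Σ ṁᵢCp,ᵢ = 1990×1.71 + 2140×1.71 = 7062.3
T_out = 58109 / 7062.3 = 8.2281 °C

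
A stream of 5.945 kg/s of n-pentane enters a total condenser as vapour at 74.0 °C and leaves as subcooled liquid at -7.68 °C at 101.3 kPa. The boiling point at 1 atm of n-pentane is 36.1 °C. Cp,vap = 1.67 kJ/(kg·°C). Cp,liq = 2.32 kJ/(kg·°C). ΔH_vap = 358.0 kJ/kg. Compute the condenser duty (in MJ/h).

vapour 74.0→36.1 °C: -63.293 kJ/kg
condensation at 36.1 °C: -358 kJ/kg
liquid 36.1→-7.68 °C: -101.57 kJ/kg
Δh = -63.293 + -358 + -101.57 = -522.86 kJ/kg
Q = ṁ·Δh = 5.945 kg/s × -522.86 kJ/kg = -3108.4 kJ/s
|Q| = 3108.4 kW = 11190 MJ/h

Q_c = 11200 MJ/h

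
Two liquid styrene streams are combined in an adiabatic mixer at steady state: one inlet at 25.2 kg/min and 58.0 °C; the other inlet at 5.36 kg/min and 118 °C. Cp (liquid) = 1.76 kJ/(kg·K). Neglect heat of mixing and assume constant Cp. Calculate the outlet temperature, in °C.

Adiabatic, steady state ⇒ Σ ṁᵢCp,ᵢ(T_out − Tᵢ) = 0
T_out = Σ ṁᵢCp,ᵢTᵢ / Σ ṁᵢCp,ᵢ
      = 3685.6 / 53.786 = 68.524 °C

T_out = 68.5 °C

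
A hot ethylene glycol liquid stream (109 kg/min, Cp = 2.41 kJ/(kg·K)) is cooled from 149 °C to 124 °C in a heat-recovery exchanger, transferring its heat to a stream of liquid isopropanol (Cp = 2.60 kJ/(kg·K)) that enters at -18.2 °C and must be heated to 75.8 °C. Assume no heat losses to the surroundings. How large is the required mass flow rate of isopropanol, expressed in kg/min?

ṁ_c = 26.9 kg/min

Heat released by hot stream: Q = 109 × 2.41 × (149 − 124) = 6567.2 kJ/min
Energy balance on cold side (adiabatic exchanger): Q = ṁ_c·Cp_c·(T_c,out − T_c,in)
ṁ_c = 6567.2 / [2.60 × (75.8 − -18.2)] = 26.871 kg/min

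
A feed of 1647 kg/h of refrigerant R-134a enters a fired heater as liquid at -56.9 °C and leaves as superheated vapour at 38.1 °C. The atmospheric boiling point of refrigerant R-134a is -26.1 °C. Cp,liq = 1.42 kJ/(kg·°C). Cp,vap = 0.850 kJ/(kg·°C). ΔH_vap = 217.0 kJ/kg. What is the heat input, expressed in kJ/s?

Q = 144 kJ/s

liquid -56.9→-26.1 °C: 43.736 kJ/kg
vaporisation at -26.1 °C: 217 kJ/kg
vapour -26.1→38.1 °C: 54.57 kJ/kg
Δh = 43.736 + 217 + 54.57 = 315.31 kJ/kg
Q = ṁ·Δh = 1647 kg/h × 315.31 kJ/kg = 519310 kJ/h
|Q| = 144.25 kW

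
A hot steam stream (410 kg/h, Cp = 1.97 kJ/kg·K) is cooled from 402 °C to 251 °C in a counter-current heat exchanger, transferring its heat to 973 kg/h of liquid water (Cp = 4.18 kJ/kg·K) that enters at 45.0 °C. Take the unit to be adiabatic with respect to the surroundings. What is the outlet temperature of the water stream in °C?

T_c,out = 75.0 °C

Heat released by hot stream: Q = 410 × 1.97 × (402 − 251) = 121960 kJ/h
Energy balance on cold side (adiabatic exchanger): Q = ṁ_c·Cp_c·(T_c,out − T_c,in)
T_c,out = 45.0 + 121960/(973 × 4.18) = 74.987 °C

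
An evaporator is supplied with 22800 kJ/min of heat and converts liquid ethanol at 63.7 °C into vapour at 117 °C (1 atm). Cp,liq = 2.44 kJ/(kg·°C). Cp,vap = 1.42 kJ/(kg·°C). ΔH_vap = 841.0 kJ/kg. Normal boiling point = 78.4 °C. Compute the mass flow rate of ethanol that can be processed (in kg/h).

Δh = 2.44×(78.4−63.7) + 841.0 + 1.42×(117−78.4) = 931.68 kJ/kg
Q = 22800 kJ/min = 380 kJ/s = 1.368e+06 kJ/h
ṁ = Q/Δh = 1.368e+06 / 931.68 = 1468.3 kg/h

ṁ = 1470 kg/h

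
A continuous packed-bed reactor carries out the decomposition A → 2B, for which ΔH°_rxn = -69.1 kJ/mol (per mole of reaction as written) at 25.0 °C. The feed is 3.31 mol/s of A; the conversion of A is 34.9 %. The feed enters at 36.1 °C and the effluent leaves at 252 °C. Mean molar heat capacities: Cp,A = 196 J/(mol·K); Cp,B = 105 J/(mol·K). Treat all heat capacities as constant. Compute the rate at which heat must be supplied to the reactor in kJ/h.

Q_in = 230000 kJ/h

Extent of reaction ξ = 0.349 × 3.31 = 1.1552 mol/s
Reaction term: ξ·ΔH°_rxn = 1.1552 × -69.1 = -79.824 kJ/s
Sensible, feed 36.1→25 °C: -7.2012 kJ/s
Outlet flows (mol/s): A 2.1548, B 2.3104
Sensible, products 25→252 °C: 150.94 kJ/s
Q = ΔH = 63.915 kJ/s = 63.915 kW
Heat supplied = 230090 kJ/h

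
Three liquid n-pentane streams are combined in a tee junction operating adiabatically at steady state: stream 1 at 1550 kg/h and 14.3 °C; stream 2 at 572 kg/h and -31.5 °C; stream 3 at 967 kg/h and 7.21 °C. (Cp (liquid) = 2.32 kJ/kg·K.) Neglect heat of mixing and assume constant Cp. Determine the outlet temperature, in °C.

T_out = 3.60 °C

Adiabatic, steady state ⇒ Σ ṁᵢCp,ᵢ(T_out − Tᵢ) = 0
Σ ṁᵢCp,ᵢTᵢ = 1550×2.32×14.3 + 572×2.32×-31.5 + 967×2.32×7.21 = 25796
Σ ṁᵢCp,ᵢ = 1550×2.32 + 572×2.32 + 967×2.32 = 7166.5
T_out = 25796 / 7166.5 = 3.5996 °C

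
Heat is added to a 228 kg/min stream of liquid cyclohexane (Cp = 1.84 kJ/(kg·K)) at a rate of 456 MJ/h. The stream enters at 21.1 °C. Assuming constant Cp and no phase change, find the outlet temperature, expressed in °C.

T_out = 39.2 °C

Q = 456 MJ/h = 7600 kJ/min
ΔT = Q/(ṁ·Cp) = 7600/(228×1.84) = 18.116 K
T_out = 21.1 + 18.116 = 39.216 °C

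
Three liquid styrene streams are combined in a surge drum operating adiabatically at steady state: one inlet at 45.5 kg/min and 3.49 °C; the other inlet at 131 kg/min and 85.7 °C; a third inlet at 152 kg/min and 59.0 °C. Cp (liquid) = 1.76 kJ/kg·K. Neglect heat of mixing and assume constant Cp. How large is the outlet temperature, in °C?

T_out = 62.0 °C

Adiabatic, steady state ⇒ Σ ṁᵢCp,ᵢ(T_out − Tᵢ) = 0
Σ ṁᵢCp,ᵢTᵢ = 45.5×1.76×3.49 + 131×1.76×85.7 + 152×1.76×59.0 = 35822
Σ ṁᵢCp,ᵢ = 45.5×1.76 + 131×1.76 + 152×1.76 = 578.16
T_out = 35822 / 578.16 = 61.959 °C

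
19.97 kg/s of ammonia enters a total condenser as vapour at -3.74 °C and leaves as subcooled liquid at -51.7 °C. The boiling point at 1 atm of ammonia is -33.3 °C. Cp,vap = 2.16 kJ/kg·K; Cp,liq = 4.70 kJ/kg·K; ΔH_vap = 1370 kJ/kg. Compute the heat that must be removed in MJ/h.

vapour -3.74→-33.3 °C: -63.85 kJ/kg
condensation at -33.3 °C: -1370 kJ/kg
liquid -33.3→-51.7 °C: -86.48 kJ/kg
Δh = -63.85 + -1370 + -86.48 = -1520.3 kJ/kg
Q = ṁ·Δh = 19.97 kg/s × -1520.3 kJ/kg = -30361 kJ/s
|Q| = 30361 kW = 109300 MJ/h

Q_c = 109000 MJ/h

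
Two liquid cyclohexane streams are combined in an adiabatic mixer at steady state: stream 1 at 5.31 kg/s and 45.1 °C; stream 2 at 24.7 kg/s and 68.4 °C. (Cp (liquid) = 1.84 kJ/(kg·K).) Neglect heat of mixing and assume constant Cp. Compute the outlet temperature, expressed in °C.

T_out = 64.3 °C

No heat crosses the boundary, so H_out = H_in.
T_out = Σ ṁᵢCp,ᵢTᵢ / Σ ṁᵢCp,ᵢ
      = 3549.3 / 55.218 = 64.277 °C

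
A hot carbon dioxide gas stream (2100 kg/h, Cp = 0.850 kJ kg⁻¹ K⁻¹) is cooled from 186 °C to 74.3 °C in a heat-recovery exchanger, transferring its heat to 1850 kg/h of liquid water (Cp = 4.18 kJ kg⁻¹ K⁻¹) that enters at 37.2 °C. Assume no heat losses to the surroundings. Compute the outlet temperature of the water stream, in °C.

T_c,out = 63.0 °C

Heat released by hot stream: Q = 2100 × 0.850 × (186 − 74.3) = 199380 kJ/h
Energy balance on cold side (adiabatic exchanger): Q = ṁ_c·Cp_c·(T_c,out − T_c,in)
T_c,out = 37.2 + 199380/(1850 × 4.18) = 62.984 °C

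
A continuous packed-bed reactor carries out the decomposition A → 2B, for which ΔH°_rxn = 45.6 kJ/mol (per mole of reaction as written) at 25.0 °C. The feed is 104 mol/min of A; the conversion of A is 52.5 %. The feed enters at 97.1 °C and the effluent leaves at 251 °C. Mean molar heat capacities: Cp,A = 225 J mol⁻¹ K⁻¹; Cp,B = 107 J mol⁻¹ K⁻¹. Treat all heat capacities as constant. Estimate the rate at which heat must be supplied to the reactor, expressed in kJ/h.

Q_in = 357000 kJ/h

Extent of reaction ξ = 0.525 × 104 = 54.6 mol/min
Reaction term: ξ·ΔH°_rxn = 54.6 × 45.6 = 2489.8 kJ/min
Sensible, feed 97.1→25 °C: -1687.1 kJ/min
Outlet flows (mol/min): A 49.4, B 109.2
Sensible, products 25→251 °C: 5152.7 kJ/min
Q = ΔH = 5955.3 kJ/min = 99.255 kW
Heat supplied = 357320 kJ/h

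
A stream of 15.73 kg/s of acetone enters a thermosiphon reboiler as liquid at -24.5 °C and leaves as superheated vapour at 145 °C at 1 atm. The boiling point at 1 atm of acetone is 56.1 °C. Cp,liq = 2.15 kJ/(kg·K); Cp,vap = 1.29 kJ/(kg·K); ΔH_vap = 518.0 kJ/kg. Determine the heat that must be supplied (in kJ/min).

Q = 761000 kJ/min

liquid -24.5→56.1 °C: 173.29 kJ/kg
vaporisation at 56.1 °C: 518 kJ/kg
vapour 56.1→145 °C: 114.68 kJ/kg
Δh = 173.29 + 518 + 114.68 = 805.97 kJ/kg
Q = ṁ·Δh = 15.73 kg/s × 805.97 kJ/kg = 12678 kJ/s
|Q| = 12678 kW = 760680 kJ/min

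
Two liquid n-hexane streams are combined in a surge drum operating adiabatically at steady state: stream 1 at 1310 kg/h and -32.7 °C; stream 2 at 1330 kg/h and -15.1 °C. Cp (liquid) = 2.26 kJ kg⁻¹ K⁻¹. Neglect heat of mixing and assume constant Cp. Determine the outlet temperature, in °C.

Adiabatic, steady state ⇒ Σ ṁᵢCp,ᵢ(T_out − Tᵢ) = 0
T_out = Σ ṁᵢCp,ᵢTᵢ / Σ ṁᵢCp,ᵢ
      = -142200 / 5966.4 = -23.833 °C

T_out = -23.8 °C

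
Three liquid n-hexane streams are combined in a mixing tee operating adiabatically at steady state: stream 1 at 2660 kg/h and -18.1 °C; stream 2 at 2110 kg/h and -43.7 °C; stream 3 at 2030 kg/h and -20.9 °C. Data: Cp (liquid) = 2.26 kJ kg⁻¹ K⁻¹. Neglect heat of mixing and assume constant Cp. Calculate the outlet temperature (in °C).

No heat crosses the boundary, so H_out = H_in.
T_out = Σ ṁᵢCp,ᵢTᵢ / Σ ṁᵢCp,ᵢ
      = -413080 / 15368 = -26.879 °C

T_out = -26.9 °C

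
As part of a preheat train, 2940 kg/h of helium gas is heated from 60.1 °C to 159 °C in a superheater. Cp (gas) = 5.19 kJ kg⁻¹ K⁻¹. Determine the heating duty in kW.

Q = 419 kW

Q = ṁ·Cp·ΔT = 2940 × 5.19 × (159 − 60.1) = 1.5091e+06 kJ/h
Converting: 1.5091e+06 / 3600 s = 419.19 kW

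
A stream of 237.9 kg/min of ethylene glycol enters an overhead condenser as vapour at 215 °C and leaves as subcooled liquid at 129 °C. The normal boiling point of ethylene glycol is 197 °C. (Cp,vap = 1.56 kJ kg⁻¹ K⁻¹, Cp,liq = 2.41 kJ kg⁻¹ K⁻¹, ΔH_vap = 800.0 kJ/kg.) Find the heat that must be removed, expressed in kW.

vapour 215→197 °C: -28.08 kJ/kg
condensation at 197 °C: -800 kJ/kg
liquid 197→129 °C: -163.88 kJ/kg
Δh = -28.08 + -800 + -163.88 = -991.96 kJ/kg
Q = ṁ·Δh = 237.9 kg/min × -991.96 kJ/kg = -235990 kJ/min
|Q| = 3933.1 kW

Q_c = 3930 kW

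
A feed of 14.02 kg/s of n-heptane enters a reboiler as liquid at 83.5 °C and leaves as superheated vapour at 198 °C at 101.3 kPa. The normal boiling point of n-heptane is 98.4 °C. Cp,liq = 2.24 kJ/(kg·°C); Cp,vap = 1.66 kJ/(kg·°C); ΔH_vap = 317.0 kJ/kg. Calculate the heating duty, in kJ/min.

Q = 434000 kJ/min

liquid 83.5→98.4 °C: 33.376 kJ/kg
vaporisation at 98.4 °C: 317 kJ/kg
vapour 98.4→198 °C: 165.34 kJ/kg
Δh = 33.376 + 317 + 165.34 = 515.71 kJ/kg
Q = ṁ·Δh = 14.02 kg/s × 515.71 kJ/kg = 7230.3 kJ/s
|Q| = 7230.3 kW = 433820 kJ/min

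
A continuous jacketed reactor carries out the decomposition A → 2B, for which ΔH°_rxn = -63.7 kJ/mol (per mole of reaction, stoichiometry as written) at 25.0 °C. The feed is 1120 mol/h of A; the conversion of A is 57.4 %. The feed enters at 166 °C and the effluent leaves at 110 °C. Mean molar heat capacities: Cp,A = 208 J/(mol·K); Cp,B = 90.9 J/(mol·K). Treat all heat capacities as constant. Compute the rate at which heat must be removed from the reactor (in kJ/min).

Extent of reaction ξ = 0.574 × 1120 = 642.88 mol/h
Reaction term: ξ·ΔH°_rxn = 642.88 × -63.7 = -40951 kJ/h
Sensible, feed 166→25 °C: -32847 kJ/h
Outlet flows (mol/h): A 477.12, B 1285.8
Sensible, products 25→110 °C: 18370 kJ/h
Q = ΔH = -55429 kJ/h = -15.397 kW
Heat removed = 923.82 kJ/min

Q_out = 924 kJ/min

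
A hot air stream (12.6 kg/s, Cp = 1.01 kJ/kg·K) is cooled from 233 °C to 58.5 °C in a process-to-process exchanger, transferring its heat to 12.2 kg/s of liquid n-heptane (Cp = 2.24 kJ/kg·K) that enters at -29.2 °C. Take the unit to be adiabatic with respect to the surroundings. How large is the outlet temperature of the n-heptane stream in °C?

Heat released by hot stream: Q = 12.6 × 1.01 × (233 − 58.5) = 2220.7 kJ/s
Energy balance on cold side (adiabatic exchanger): Q = ṁ_c·Cp_c·(T_c,out − T_c,in)
T_c,out = -29.2 + 2220.7/(12.2 × 2.24) = 52.061 °C

T_c,out = 52.1 °C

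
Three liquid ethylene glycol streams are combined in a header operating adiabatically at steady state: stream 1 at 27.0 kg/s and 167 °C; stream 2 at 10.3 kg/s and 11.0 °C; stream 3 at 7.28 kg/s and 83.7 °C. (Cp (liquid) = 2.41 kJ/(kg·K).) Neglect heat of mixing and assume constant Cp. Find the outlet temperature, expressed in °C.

Adiabatic, steady state ⇒ Σ ṁᵢCp,ᵢ(T_out − Tᵢ) = 0
T_out = Σ ṁᵢCp,ᵢTᵢ / Σ ṁᵢCp,ᵢ
      = 12608 / 107.44 = 117.35 °C

T_out = 117 °C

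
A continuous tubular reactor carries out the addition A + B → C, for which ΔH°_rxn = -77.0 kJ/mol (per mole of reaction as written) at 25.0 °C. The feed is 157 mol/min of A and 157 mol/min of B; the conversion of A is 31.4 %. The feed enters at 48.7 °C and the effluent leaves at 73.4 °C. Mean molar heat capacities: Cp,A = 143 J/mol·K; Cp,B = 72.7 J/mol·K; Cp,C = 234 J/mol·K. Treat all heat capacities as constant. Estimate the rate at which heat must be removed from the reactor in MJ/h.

Q_out = 175 MJ/h

Extent of reaction ξ = 0.314 × 157 = 49.298 mol/min
Reaction term: ξ·ΔH°_rxn = 49.298 × -77.0 = -3795.9 kJ/min
Sensible, feed 48.7→25 °C: -802.6 kJ/min
Outlet flows (mol/min): A 107.7, B 107.7, C 49.298
Sensible, products 25→73.4 °C: 1682.7 kJ/min
Q = ΔH = -2915.8 kJ/min = -48.597 kW
Heat removed = 174.95 MJ/h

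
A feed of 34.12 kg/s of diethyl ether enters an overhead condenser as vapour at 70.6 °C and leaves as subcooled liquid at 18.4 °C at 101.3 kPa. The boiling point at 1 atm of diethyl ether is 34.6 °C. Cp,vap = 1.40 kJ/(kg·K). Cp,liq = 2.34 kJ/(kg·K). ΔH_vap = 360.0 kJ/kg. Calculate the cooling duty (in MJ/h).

Q_c = 55100 MJ/h

vapour 70.6→34.6 °C: -50.4 kJ/kg
condensation at 34.6 °C: -360 kJ/kg
liquid 34.6→18.4 °C: -37.908 kJ/kg
Δh = -50.4 + -360 + -37.908 = -448.31 kJ/kg
Q = ṁ·Δh = 34.12 kg/s × -448.31 kJ/kg = -15296 kJ/s
|Q| = 15296 kW = 55067 MJ/h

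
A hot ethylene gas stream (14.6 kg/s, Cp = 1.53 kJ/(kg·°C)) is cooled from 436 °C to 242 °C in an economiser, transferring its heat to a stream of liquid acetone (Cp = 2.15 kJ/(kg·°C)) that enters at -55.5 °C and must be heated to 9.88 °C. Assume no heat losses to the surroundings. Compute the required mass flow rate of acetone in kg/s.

Heat released by hot stream: Q = 14.6 × 1.53 × (436 − 242) = 4333.6 kJ/s
Energy balance on cold side (adiabatic exchanger): Q = ṁ_c·Cp_c·(T_c,out − T_c,in)
ṁ_c = 4333.6 / [2.15 × (9.88 − -55.5)] = 30.829 kg/s

ṁ_c = 30.8 kg/s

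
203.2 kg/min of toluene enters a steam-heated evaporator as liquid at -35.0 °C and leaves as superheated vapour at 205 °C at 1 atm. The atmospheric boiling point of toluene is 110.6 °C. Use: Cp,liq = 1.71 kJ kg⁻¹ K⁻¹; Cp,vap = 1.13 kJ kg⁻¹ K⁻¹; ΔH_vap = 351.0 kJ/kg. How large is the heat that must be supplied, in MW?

Q = 2.39 MW

liquid -35.0→110.6 °C: 248.98 kJ/kg
vaporisation at 110.6 °C: 351 kJ/kg
vapour 110.6→205 °C: 106.67 kJ/kg
Δh = 248.98 + 351 + 106.67 = 706.65 kJ/kg
Q = ṁ·Δh = 203.2 kg/min × 706.65 kJ/kg = 143590 kJ/min
|Q| = 2393.2 kW = 2.3932 MW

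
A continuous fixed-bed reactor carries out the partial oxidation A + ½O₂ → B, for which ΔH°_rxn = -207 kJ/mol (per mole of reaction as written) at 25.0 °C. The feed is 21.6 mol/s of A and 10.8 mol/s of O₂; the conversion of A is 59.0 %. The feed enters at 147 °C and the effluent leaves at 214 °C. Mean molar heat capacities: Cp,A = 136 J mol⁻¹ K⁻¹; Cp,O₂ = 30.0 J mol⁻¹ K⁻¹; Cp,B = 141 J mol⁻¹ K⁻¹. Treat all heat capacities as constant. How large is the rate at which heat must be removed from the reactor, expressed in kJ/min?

Q_out = 147000 kJ/min

Extent of reaction ξ = 0.590 × 21.6 = 12.744 mol/s
Reaction term: ξ·ΔH°_rxn = 12.744 × -207 = -2638 kJ/s
Sensible, feed 147→25 °C: -397.92 kJ/s
Outlet flows (mol/s): A 8.856, O₂ 4.428, B 12.744
Sensible, products 25→214 °C: 592.36 kJ/s
Q = ΔH = -2443.6 kJ/s = -2443.6 kW
Heat removed = 146610 kJ/min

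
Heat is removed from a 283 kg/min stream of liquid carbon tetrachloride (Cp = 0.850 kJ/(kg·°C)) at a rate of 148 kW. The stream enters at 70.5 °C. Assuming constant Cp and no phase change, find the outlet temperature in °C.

T_out = 33.6 °C

Q = 148 kW = 8880 kJ/min
ΔT = Q/(ṁ·Cp) = 8880/(283×0.850) = 36.915 K
T_out = 70.5 − 36.915 = 33.585 °C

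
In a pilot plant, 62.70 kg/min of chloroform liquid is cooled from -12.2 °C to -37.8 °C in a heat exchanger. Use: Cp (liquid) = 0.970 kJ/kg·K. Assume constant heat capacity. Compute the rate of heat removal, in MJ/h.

Q = ṁ·Cp·ΔT = 62.70 × 0.970 × (-37.8 − -12.2) = -1557 kJ/min
Converting: 1557 / 60 s = 25.949 kW
Cooling duty = 93.418 MJ/h

Q_c = 93.4 MJ/h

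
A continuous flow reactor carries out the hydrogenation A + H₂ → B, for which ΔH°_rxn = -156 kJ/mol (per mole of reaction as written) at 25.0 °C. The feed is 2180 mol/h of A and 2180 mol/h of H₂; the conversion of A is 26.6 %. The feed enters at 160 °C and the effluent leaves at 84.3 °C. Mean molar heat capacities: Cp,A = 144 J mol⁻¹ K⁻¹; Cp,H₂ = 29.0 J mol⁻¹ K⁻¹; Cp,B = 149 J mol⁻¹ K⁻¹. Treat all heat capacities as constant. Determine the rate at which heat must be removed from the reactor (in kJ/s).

Extent of reaction ξ = 0.266 × 2180 = 579.88 mol/h
Reaction term: ξ·ΔH°_rxn = 579.88 × -156 = -90461 kJ/h
Sensible, feed 160→25 °C: -50914 kJ/h
Outlet flows (mol/h): A 1600.1, H₂ 1600.1, B 579.88
Sensible, products 25→84.3 °C: 21539 kJ/h
Q = ΔH = -119840 kJ/h = -33.288 kW
Heat removed = 33.288 kJ/s

Q_out = 33.3 kJ/s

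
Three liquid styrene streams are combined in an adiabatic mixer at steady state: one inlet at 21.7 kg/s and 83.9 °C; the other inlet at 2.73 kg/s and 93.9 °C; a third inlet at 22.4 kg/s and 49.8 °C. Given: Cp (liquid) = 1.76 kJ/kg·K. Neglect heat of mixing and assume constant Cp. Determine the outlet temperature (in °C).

T_out = 68.2 °C

Energy balance with Q = 0: Σ ṁᵢCp,ᵢ(T_out − Tᵢ) = 0
T_out = Σ ṁᵢCp,ᵢTᵢ / Σ ṁᵢCp,ᵢ
      = 5618.8 / 82.421 = 68.172 °C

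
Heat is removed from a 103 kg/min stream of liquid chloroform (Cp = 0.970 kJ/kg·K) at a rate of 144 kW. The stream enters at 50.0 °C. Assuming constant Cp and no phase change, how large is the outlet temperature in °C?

T_out = -36.5 °C

Q = 144 kW = 8640 kJ/min
ΔT = Q/(ṁ·Cp) = 8640/(103×0.970) = 86.478 K
T_out = 50.0 − 86.478 = -36.478 °C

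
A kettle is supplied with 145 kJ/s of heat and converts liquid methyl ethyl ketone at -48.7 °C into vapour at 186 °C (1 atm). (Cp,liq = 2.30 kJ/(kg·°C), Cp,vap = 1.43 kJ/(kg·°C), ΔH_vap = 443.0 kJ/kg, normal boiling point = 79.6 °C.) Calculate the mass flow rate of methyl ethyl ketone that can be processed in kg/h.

ṁ = 586 kg/h

Δh = 2.30×(79.6−-48.7) + 443.0 + 1.43×(186−79.6) = 890.24 kJ/kg
Q = 145 kJ/s = 145 kJ/s = 522000 kJ/h
ṁ = Q/Δh = 522000 / 890.24 = 586.36 kg/h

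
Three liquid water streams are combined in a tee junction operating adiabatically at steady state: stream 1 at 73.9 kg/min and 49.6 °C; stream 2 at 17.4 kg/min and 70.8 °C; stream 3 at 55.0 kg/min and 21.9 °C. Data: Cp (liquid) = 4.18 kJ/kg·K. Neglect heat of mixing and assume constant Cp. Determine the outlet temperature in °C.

T_out = 41.7 °C

Adiabatic, steady state ⇒ Σ ṁᵢCp,ᵢ(T_out − Tᵢ) = 0
T_out = Σ ṁᵢCp,ᵢTᵢ / Σ ṁᵢCp,ᵢ
      = 25506 / 611.53 = 41.708 °C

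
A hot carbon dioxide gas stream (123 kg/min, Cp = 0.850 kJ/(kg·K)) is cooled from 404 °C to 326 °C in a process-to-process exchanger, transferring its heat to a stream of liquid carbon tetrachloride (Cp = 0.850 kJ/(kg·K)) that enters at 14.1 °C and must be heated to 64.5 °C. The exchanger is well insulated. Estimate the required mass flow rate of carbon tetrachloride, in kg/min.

ṁ_c = 190 kg/min

Heat released by hot stream: Q = 123 × 0.850 × (404 − 326) = 8154.9 kJ/min
Energy balance on cold side (adiabatic exchanger): Q = ṁ_c·Cp_c·(T_c,out − T_c,in)
ṁ_c = 8154.9 / [0.850 × (64.5 − 14.1)] = 190.36 kg/min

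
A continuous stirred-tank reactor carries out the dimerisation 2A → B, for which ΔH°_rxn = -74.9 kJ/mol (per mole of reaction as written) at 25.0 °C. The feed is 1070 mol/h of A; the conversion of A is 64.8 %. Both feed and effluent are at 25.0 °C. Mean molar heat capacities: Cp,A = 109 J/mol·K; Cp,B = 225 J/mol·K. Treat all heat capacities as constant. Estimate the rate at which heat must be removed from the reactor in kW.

Extent of reaction ξ = 0.648 × 1070 / 2 = 346.68 mol/h
Reaction term: ξ·ΔH°_rxn = 346.68 × -74.9 = -25966 kJ/h
Q = ΔH = -25966 kJ/h = -7.2129 kW
Heat removed = 7.2129 kW

Q_out = 7.21 kW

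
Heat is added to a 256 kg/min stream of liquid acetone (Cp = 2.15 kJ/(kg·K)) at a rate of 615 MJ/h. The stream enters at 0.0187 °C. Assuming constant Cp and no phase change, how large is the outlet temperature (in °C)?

Q = 615 MJ/h = 10250 kJ/min
ΔT = Q/(ṁ·Cp) = 10250/(256×2.15) = 18.623 K
T_out = 0.0187 + 18.623 = 18.642 °C

T_out = 18.6 °C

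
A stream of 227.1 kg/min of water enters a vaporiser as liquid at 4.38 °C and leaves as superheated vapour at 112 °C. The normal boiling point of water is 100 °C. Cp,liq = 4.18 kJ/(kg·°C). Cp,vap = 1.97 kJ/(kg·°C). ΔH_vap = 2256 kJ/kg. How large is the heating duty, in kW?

liquid 4.38→100 °C: 399.69 kJ/kg
vaporisation at 100 °C: 2256 kJ/kg
vapour 100→112 °C: 23.64 kJ/kg
Δh = 399.69 + 2256 + 23.64 = 2679.3 kJ/kg
Q = ṁ·Δh = 227.1 kg/min × 2679.3 kJ/kg = 608480 kJ/min
|Q| = 10141 kW

Q = 10100 kW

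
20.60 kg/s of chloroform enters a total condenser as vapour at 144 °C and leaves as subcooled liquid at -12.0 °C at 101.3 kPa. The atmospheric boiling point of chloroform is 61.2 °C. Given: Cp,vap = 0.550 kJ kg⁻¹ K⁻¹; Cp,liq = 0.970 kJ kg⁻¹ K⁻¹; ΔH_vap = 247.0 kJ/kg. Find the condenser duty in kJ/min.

Q_c = 449000 kJ/min

vapour 144→61.2 °C: -45.54 kJ/kg
condensation at 61.2 °C: -247 kJ/kg
liquid 61.2→-12.0 °C: -71.004 kJ/kg
Δh = -45.54 + -247 + -71.004 = -363.54 kJ/kg
Q = ṁ·Δh = 20.60 kg/s × -363.54 kJ/kg = -7489 kJ/s
|Q| = 7489 kW = 449340 kJ/min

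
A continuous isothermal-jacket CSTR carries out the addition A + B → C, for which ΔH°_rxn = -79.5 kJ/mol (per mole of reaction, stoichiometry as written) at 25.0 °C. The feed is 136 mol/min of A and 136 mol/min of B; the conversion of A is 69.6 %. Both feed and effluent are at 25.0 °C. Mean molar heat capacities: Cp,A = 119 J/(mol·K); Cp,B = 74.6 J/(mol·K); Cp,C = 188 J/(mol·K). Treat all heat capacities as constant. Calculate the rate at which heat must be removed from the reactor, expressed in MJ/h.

Extent of reaction ξ = 0.696 × 136 = 94.656 mol/min
Reaction term: ξ·ΔH°_rxn = 94.656 × -79.5 = -7525.2 kJ/min
Q = ΔH = -7525.2 kJ/min = -125.42 kW
Heat removed = 451.51 MJ/h

Q_out = 452 MJ/h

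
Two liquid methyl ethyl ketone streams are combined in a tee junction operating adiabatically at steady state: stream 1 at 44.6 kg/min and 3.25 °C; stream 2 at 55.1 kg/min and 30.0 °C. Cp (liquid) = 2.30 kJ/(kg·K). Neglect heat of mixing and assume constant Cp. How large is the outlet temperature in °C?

T_out = 18.0 °C

Adiabatic, steady state ⇒ Σ ṁᵢCp,ᵢ(T_out − Tᵢ) = 0
Σ ṁᵢCp,ᵢTᵢ = 44.6×2.30×3.25 + 55.1×2.30×30.0 = 4135.3
Σ ṁᵢCp,ᵢ = 44.6×2.30 + 55.1×2.30 = 229.31
T_out = 4135.3 / 229.31 = 18.034 °C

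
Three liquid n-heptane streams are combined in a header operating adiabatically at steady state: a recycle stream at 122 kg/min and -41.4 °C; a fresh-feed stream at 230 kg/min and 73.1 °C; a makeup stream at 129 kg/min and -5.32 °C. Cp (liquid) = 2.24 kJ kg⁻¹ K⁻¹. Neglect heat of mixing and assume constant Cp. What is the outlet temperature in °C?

Energy balance with Q = 0: Σ ṁᵢCp,ᵢ(T_out − Tᵢ) = 0
Σ ṁᵢCp,ᵢTᵢ = 122×2.24×-41.4 + 230×2.24×73.1 + 129×2.24×-5.32 = 24810
Σ ṁᵢCp,ᵢ = 122×2.24 + 230×2.24 + 129×2.24 = 1077.4
T_out = 24810 / 1077.4 = 23.027 °C

T_out = 23.0 °C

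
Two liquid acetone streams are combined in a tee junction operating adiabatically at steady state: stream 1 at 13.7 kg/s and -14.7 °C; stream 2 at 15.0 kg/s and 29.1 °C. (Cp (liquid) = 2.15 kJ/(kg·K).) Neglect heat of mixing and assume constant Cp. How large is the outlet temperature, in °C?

T_out = 8.19 °C

No heat crosses the boundary, so H_out = H_in.
Σ ṁᵢCp,ᵢTᵢ = 13.7×2.15×-14.7 + 15.0×2.15×29.1 = 505.49
Σ ṁᵢCp,ᵢ = 13.7×2.15 + 15.0×2.15 = 61.705
T_out = 505.49 / 61.705 = 8.192 °C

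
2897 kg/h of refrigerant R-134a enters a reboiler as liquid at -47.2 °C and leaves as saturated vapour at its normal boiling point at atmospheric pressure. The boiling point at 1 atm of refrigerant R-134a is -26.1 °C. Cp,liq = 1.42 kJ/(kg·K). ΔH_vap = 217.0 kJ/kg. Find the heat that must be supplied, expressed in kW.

liquid -47.2→-26.1 °C: 29.962 kJ/kg
vaporisation at -26.1 °C: 217 kJ/kg
Δh = 29.962 + 217 = 246.96 kJ/kg
Q = ṁ·Δh = 2897 kg/h × 246.96 kJ/kg = 715450 kJ/h
|Q| = 198.74 kW

Q = 199 kW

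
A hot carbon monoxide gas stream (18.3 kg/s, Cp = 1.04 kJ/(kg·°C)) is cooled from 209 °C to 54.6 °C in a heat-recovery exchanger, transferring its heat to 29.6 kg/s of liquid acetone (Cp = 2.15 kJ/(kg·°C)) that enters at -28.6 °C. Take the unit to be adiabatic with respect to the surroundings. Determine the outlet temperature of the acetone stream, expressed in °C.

Heat released by hot stream: Q = 18.3 × 1.04 × (209 − 54.6) = 2938.5 kJ/s
Energy balance on cold side (adiabatic exchanger): Q = ṁ_c·Cp_c·(T_c,out − T_c,in)
T_c,out = -28.6 + 2938.5/(29.6 × 2.15) = 17.574 °C

T_c,out = 17.6 °C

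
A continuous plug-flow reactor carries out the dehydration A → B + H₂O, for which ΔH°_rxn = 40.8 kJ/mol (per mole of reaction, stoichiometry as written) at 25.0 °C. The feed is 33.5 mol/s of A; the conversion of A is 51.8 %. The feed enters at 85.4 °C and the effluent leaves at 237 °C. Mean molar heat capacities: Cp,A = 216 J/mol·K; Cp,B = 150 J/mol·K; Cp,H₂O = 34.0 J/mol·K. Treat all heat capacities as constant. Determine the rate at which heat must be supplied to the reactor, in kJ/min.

Q_in = 101000 kJ/min

Extent of reaction ξ = 0.518 × 33.5 = 17.353 mol/s
Reaction term: ξ·ΔH°_rxn = 17.353 × 40.8 = 708 kJ/s
Sensible, feed 85.4→25 °C: -437.05 kJ/s
Outlet flows (mol/s): A 16.147, B 17.353, H₂O 17.353
Sensible, products 25→237 °C: 1416.3 kJ/s
Q = ΔH = 1687.3 kJ/s = 1687.3 kW
Heat supplied = 101240 kJ/min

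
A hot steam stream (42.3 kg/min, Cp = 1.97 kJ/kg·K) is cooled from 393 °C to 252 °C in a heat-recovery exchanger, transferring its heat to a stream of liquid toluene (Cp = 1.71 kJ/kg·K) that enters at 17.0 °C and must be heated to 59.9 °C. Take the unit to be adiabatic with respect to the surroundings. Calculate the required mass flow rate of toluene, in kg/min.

Heat released by hot stream: Q = 42.3 × 1.97 × (393 − 252) = 11750 kJ/min
Energy balance on cold side (adiabatic exchanger): Q = ṁ_c·Cp_c·(T_c,out − T_c,in)
ṁ_c = 11750 / [1.71 × (59.9 − 17.0)] = 160.17 kg/min

ṁ_c = 160 kg/min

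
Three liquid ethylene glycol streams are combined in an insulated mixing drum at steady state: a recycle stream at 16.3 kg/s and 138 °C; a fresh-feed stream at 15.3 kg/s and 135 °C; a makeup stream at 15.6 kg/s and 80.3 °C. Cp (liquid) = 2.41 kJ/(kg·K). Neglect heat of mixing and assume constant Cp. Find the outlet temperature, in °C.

T_out = 118 °C

Energy balance with Q = 0: Σ ṁᵢCp,ᵢ(T_out − Tᵢ) = 0
Σ ṁᵢCp,ᵢTᵢ = 16.3×2.41×138 + 15.3×2.41×135 + 15.6×2.41×80.3 = 13418
Σ ṁᵢCp,ᵢ = 16.3×2.41 + 15.3×2.41 + 15.6×2.41 = 113.75
T_out = 13418 / 113.75 = 117.96 °C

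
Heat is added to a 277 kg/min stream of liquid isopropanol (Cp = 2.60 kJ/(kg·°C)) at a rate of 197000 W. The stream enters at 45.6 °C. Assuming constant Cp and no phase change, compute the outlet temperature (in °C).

T_out = 62.0 °C

Q = 197000 W = 11820 kJ/min
ΔT = Q/(ṁ·Cp) = 11820/(277×2.60) = 16.412 K
T_out = 45.6 + 16.412 = 62.012 °C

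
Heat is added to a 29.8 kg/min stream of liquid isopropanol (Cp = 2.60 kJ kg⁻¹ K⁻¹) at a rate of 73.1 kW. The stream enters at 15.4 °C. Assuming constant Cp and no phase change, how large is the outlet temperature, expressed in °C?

T_out = 72.0 °C

Q = 73.1 kW = 4386 kJ/min
ΔT = Q/(ṁ·Cp) = 4386/(29.8×2.60) = 56.608 K
T_out = 15.4 + 56.608 = 72.008 °C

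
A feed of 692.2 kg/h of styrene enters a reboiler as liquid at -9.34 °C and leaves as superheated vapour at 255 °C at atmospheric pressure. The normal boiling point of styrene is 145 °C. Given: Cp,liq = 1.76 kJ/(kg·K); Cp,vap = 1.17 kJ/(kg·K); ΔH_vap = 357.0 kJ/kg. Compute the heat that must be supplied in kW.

Q = 146 kW

liquid -9.34→145 °C: 271.64 kJ/kg
vaporisation at 145 °C: 357 kJ/kg
vapour 145→255 °C: 128.7 kJ/kg
Δh = 271.64 + 357 + 128.7 = 757.34 kJ/kg
Q = ṁ·Δh = 692.2 kg/h × 757.34 kJ/kg = 524230 kJ/h
|Q| = 145.62 kW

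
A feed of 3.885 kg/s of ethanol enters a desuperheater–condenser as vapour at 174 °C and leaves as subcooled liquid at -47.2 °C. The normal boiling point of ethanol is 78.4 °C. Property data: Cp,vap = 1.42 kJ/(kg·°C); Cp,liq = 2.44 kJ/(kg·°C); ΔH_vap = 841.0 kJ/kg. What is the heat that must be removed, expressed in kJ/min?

vapour 174→78.4 °C: -135.75 kJ/kg
condensation at 78.4 °C: -841 kJ/kg
liquid 78.4→-47.2 °C: -306.46 kJ/kg
Δh = -135.75 + -841 + -306.46 = -1283.2 kJ/kg
Q = ṁ·Δh = 3.885 kg/s × -1283.2 kJ/kg = -4985.3 kJ/s
|Q| = 4985.3 kW = 299120 kJ/min

Q_c = 299000 kJ/min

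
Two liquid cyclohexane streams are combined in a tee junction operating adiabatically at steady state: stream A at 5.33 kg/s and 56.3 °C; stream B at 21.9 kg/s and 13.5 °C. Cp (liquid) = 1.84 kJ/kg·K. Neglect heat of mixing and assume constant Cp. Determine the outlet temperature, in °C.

T_out = 21.9 °C

Adiabatic, steady state ⇒ Σ ṁᵢCp,ᵢ(T_out − Tᵢ) = 0
Σ ṁᵢCp,ᵢTᵢ = 5.33×1.84×56.3 + 21.9×1.84×13.5 = 1096.1
Σ ṁᵢCp,ᵢ = 5.33×1.84 + 21.9×1.84 = 50.103
T_out = 1096.1 / 50.103 = 21.878 °C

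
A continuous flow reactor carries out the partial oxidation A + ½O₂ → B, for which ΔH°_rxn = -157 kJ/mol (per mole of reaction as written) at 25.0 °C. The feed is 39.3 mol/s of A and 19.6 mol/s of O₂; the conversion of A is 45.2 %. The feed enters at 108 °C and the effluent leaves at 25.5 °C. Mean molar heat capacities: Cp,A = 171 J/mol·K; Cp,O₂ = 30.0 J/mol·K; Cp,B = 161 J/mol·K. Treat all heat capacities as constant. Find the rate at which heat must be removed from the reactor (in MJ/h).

Q_out = 12200 MJ/h

Extent of reaction ξ = 0.452 × 39.3 = 17.764 mol/s
Reaction term: ξ·ΔH°_rxn = 17.764 × -157 = -2788.9 kJ/s
Sensible, feed 108→25 °C: -606.59 kJ/s
Outlet flows (mol/s): A 21.536, O₂ 10.718, B 17.764
Sensible, products 25→25.5 °C: 3.4321 kJ/s
Q = ΔH = -3392 kJ/s = -3392 kW
Heat removed = 12211 MJ/h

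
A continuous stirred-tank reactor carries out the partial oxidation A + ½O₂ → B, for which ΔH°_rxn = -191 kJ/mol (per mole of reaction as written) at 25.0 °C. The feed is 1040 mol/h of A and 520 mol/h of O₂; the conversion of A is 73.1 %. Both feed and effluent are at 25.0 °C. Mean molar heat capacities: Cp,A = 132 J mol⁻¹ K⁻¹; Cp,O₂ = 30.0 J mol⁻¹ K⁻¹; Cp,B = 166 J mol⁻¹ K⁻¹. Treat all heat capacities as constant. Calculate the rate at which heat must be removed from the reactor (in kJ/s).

Q_out = 40.3 kJ/s

Extent of reaction ξ = 0.731 × 1040 = 760.24 mol/h
Reaction term: ξ·ΔH°_rxn = 760.24 × -191 = -145210 kJ/h
Q = ΔH = -145210 kJ/h = -40.335 kW
Heat removed = 40.335 kJ/s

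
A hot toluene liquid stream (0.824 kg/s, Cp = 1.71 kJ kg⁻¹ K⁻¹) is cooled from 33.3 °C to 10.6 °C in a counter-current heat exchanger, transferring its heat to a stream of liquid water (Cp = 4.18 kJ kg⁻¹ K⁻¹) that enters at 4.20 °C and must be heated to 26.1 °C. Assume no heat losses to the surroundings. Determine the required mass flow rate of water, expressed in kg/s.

Heat released by hot stream: Q = 0.824 × 1.71 × (33.3 − 10.6) = 31.985 kJ/s
Energy balance on cold side (adiabatic exchanger): Q = ṁ_c·Cp_c·(T_c,out − T_c,in)
ṁ_c = 31.985 / [4.18 × (26.1 − 4.20)] = 0.3494 kg/s

ṁ_c = 0.349 kg/s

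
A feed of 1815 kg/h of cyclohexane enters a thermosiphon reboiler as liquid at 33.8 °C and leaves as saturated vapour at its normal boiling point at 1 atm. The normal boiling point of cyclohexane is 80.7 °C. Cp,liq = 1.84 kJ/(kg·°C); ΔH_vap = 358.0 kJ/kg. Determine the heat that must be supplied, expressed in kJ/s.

liquid 33.8→80.7 °C: 86.296 kJ/kg
vaporisation at 80.7 °C: 358 kJ/kg
Δh = 86.296 + 358 = 444.3 kJ/kg
Q = ṁ·Δh = 1815 kg/h × 444.3 kJ/kg = 806400 kJ/h
|Q| = 224 kW

Q = 224 kJ/s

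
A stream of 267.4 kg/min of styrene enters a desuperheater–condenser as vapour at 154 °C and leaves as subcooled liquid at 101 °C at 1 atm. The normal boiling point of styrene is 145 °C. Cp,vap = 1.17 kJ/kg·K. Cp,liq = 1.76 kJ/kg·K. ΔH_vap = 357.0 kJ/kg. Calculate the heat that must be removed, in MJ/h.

Q_c = 7140 MJ/h

vapour 154→145 °C: -10.53 kJ/kg
condensation at 145 °C: -357 kJ/kg
liquid 145→101 °C: -77.44 kJ/kg
Δh = -10.53 + -357 + -77.44 = -444.97 kJ/kg
Q = ṁ·Δh = 267.4 kg/min × -444.97 kJ/kg = -118980 kJ/min
|Q| = 1983.1 kW = 7139.1 MJ/h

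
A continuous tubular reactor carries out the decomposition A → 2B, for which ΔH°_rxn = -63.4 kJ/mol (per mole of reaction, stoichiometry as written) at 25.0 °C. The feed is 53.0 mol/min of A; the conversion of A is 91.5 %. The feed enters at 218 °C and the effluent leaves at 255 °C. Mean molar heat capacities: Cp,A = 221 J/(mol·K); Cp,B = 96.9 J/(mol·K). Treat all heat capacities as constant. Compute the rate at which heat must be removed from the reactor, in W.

Q_out = 49100 W

Extent of reaction ξ = 0.915 × 53.0 = 48.495 mol/min
Reaction term: ξ·ΔH°_rxn = 48.495 × -63.4 = -3074.6 kJ/min
Sensible, feed 218→25 °C: -2260.6 kJ/min
Outlet flows (mol/min): A 4.505, B 96.99
Sensible, products 25→255 °C: 2390.6 kJ/min
Q = ΔH = -2944.6 kJ/min = -49.076 kW
Heat removed = 49076 W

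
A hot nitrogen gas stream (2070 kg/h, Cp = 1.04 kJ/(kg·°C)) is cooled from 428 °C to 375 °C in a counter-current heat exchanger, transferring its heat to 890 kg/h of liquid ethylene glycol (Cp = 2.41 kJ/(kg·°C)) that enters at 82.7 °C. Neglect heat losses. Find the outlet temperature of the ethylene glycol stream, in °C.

T_c,out = 136 °C

Heat released by hot stream: Q = 2070 × 1.04 × (428 − 375) = 114100 kJ/h
Energy balance on cold side (adiabatic exchanger): Q = ṁ_c·Cp_c·(T_c,out − T_c,in)
T_c,out = 82.7 + 114100/(890 × 2.41) = 135.9 °C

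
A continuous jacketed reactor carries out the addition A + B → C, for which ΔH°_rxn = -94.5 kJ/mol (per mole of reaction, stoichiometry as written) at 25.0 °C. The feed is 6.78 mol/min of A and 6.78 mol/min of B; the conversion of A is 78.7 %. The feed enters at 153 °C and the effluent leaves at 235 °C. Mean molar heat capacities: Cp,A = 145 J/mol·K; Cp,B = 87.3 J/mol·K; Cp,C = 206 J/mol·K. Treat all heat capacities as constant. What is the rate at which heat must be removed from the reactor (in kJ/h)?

Extent of reaction ξ = 0.787 × 6.78 = 5.3359 mol/min
Reaction term: ξ·ΔH°_rxn = 5.3359 × -94.5 = -504.24 kJ/min
Sensible, feed 153→25 °C: -201.6 kJ/min
Outlet flows (mol/min): A 1.4441, B 1.4441, C 5.3359
Sensible, products 25→235 °C: 301.28 kJ/min
Q = ΔH = -404.56 kJ/min = -6.7427 kW
Heat removed = 24274 kJ/h

Q_out = 24300 kJ/h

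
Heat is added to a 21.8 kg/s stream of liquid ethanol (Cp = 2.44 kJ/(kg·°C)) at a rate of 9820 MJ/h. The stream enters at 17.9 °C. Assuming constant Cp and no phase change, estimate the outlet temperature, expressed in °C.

Q = 9820 MJ/h = 2727.8 kJ/s
ΔT = Q/(ṁ·Cp) = 2727.8/(21.8×2.44) = 51.282 K
T_out = 17.9 + 51.282 = 69.182 °C

T_out = 69.2 °C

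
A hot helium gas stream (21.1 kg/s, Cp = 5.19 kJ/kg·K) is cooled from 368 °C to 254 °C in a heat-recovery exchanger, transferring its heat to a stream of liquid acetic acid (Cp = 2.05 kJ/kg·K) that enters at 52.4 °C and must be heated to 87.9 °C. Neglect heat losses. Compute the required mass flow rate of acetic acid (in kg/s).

Heat released by hot stream: Q = 21.1 × 5.19 × (368 − 254) = 12484 kJ/s
Energy balance on cold side (adiabatic exchanger): Q = ṁ_c·Cp_c·(T_c,out − T_c,in)
ṁ_c = 12484 / [2.05 × (87.9 − 52.4)] = 171.54 kg/s

ṁ_c = 172 kg/s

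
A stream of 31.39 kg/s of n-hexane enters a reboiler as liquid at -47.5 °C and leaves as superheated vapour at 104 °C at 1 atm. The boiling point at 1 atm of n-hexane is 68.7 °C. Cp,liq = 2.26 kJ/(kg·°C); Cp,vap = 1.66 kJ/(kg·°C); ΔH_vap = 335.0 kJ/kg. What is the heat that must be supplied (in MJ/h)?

liquid -47.5→68.7 °C: 262.61 kJ/kg
vaporisation at 68.7 °C: 335 kJ/kg
vapour 68.7→104 °C: 58.598 kJ/kg
Δh = 262.61 + 335 + 58.598 = 656.21 kJ/kg
Q = ṁ·Δh = 31.39 kg/s × 656.21 kJ/kg = 20598 kJ/s
|Q| = 20598 kW = 74154 MJ/h

Q = 74200 MJ/h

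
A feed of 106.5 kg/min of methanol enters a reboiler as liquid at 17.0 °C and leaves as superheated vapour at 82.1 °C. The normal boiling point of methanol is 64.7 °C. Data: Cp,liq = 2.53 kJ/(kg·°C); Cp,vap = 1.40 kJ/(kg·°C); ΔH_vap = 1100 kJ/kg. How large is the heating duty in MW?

liquid 17.0→64.7 °C: 120.68 kJ/kg
vaporisation at 64.7 °C: 1100 kJ/kg
vapour 64.7→82.1 °C: 24.36 kJ/kg
Δh = 120.68 + 1100 + 24.36 = 1245 kJ/kg
Q = ṁ·Δh = 106.5 kg/min × 1245 kJ/kg = 132600 kJ/min
|Q| = 2209.9 kW = 2.2099 MW

Q = 2.21 MW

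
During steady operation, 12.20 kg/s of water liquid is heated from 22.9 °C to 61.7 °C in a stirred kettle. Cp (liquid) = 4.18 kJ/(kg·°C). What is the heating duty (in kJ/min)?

Q = 119000 kJ/min

Q = ṁ·Cp·ΔT = 12.20 × 4.18 × (61.7 − 22.9) = 1978.6 kJ/s
Heating duty = 118720 kJ/min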